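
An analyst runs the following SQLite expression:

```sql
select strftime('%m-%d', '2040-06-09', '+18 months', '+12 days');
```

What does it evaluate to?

12-21

First apply '+18 months', '+12 days': 2040-06-09 → 2041-12-21.
`%m-%d` extracts the month-day: 12-21.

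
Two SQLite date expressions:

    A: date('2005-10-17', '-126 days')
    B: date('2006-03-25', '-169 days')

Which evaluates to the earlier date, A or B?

A = 2005-06-13.
B = 2005-10-07.
A is earlier.

A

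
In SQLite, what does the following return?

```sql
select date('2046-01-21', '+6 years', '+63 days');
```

Adding +6 years to 2046-01-21 gives 2052-01-21.
Applying '+63 days' to 2052-01-21: counting 63 days forward gives 2052-03-24.

2052-03-24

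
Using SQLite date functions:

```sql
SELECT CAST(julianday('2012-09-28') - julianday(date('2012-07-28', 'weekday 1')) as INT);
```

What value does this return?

`weekday 1` advances to the next Monday; 2012-07-28 is a Saturday, so it moves forward to 2012-07-30.
1 day remains in July 2012 after the 30th (31 − 30).
August 2012: 31 days.
Then 28 days into September 2012.
Total: 1 + 31 + 28 = 60.

60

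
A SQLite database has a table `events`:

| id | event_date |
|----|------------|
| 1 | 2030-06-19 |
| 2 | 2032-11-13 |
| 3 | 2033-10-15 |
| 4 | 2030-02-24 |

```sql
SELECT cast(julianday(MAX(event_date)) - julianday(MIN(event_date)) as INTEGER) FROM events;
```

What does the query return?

1329

MIN = 2030-02-24, MAX = 2033-10-15.
4 days remain in February 2030 after the 24th (28 − 24).
Full months from March 2030 through September 2033 contribute their day counts.
Then 15 days into October 2033.
Total: 4 + 31 + 30 + 31 + 30 + 31 + 31 + 30 + 31 + 30 + 31 + 31 + 28 + 31 + 30 + 31 + 30 + 31 + 31 + 30 + 31 + 30 + 31 + 31 + 29 + 31 + 30 + 31 + 30 + 31 + 31 + 30 + 31 + 30 + 31 + 31 + 28 + 31 + 30 + 31 + 30 + 31 + 31 + 30 + 15 = 1329.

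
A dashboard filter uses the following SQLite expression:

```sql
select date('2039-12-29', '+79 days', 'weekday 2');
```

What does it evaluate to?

2040-03-20

Applying '+79 days' to 2039-12-29: counting 79 days forward gives 2040-03-17.
`weekday 2` advances to the next Tuesday; 2040-03-17 is a Saturday, so it moves forward to 2040-03-20.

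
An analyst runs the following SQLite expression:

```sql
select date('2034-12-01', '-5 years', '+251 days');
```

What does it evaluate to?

2030-08-09

Adding -5 years to 2034-12-01 gives 2029-12-01.
Applying '+251 days' to 2029-12-01: counting 251 days forward gives 2030-08-09.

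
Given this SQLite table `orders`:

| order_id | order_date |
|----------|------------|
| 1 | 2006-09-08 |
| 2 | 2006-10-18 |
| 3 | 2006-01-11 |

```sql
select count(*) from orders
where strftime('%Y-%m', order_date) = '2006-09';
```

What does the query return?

Rows with year-month 2006-09: 2006-09-08 → 1.

1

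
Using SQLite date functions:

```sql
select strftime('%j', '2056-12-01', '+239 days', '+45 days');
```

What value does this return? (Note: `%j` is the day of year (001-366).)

254

First apply '+239 days', '+45 days': 2056-12-01 → 2057-09-11.
Day-of-year for 2057-09-11: days since 2057-01-01 inclusive = 254, zero-padded to 254.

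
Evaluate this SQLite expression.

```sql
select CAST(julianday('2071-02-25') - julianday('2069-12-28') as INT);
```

424

3 days remain in December 2069 after the 28th (31 − 28).
Full months from January 2070 through January 2071 contribute their day counts.
Then 25 days into February 2071.
Total: 3 + 31 + 28 + 31 + 30 + 31 + 30 + 31 + 31 + 30 + 31 + 30 + 31 + 31 + 25 = 424.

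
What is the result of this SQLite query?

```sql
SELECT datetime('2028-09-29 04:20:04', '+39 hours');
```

+39 hours from 2028-09-29 04:20:04 is 2028-09-30 19:20:04 (crosses midnight).

2028-09-30 19:20:04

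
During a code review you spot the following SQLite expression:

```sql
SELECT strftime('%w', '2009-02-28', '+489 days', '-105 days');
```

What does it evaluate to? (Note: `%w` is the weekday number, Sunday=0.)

5

First apply '+489 days', '-105 days': 2009-02-28 → 2010-03-19.
2010-03-19 is a Friday; with Sunday=0 that is 5.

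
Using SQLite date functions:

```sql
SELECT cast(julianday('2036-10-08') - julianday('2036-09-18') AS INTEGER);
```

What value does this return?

12 days remain in September 2036 after the 18th (30 − 18).
Then 8 days into October 2036.
Total: 12 + 8 = 20.

20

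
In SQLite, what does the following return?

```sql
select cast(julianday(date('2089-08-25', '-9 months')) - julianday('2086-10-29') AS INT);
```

758

Adding -9 months to 2089-08-25 gives 2088-11-25.
2 days remain in October 2086 after the 29th (31 − 29).
Full months from November 2086 through October 2088 contribute their day counts.
Then 25 days into November 2088.
Total: 2 + 30 + 31 + 31 + 28 + 31 + 30 + 31 + 30 + 31 + 31 + 30 + 31 + 30 + 31 + 31 + 29 + 31 + 30 + 31 + 30 + 31 + 31 + 30 + 31 + 25 = 758.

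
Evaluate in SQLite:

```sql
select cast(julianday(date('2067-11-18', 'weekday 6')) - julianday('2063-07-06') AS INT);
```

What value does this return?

`weekday 6` advances to the next Saturday; 2067-11-18 is a Friday, so it moves forward to 2067-11-19.
25 days remain in July 2063 after the 6th (31 − 6).
Full months from August 2063 through October 2067 contribute their day counts.
Then 19 days into November 2067.
Total: 25 + 31 + 30 + 31 + 30 + 31 + 31 + 29 + 31 + 30 + 31 + 30 + 31 + 31 + 30 + 31 + 30 + 31 + 31 + 28 + 31 + 30 + 31 + 30 + 31 + 31 + 30 + 31 + 30 + 31 + 31 + 28 + 31 + 30 + 31 + 30 + 31 + 31 + 30 + 31 + 30 + 31 + 31 + 28 + 31 + 30 + 31 + 30 + 31 + 31 + 30 + 31 + 19 = 1597.

1597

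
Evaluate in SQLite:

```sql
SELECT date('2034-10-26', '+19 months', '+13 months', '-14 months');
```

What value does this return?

Adding +19 months to 2034-10-26 gives 2036-05-26.
Adding +13 months to 2036-05-26 gives 2037-06-26.
Adding -14 months to 2037-06-26 gives 2036-04-26.

2036-04-26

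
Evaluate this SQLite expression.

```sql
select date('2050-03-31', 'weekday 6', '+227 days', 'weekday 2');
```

`weekday 6` advances to the next Saturday; 2050-03-31 is a Thursday, so it moves forward to 2050-04-02.
Applying '+227 days' to 2050-04-02: counting 227 days forward gives 2050-11-15.
`weekday 2` advances to the next Tuesday; 2050-11-15 is already a Tuesday, so it stays at 2050-11-15.

2050-11-15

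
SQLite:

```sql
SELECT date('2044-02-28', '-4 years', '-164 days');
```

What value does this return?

2039-09-17

Adding -4 years to 2044-02-28 gives 2040-02-28.
Applying '-164 days' to 2040-02-28: counting 164 days back gives 2039-09-17.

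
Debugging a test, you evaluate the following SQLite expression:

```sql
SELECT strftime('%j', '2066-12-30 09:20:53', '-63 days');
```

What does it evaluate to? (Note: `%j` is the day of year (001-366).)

301

First apply '-63 days': 2066-12-30 09:20:53 → 2066-10-28 09:20:53.
Day-of-year for 2066-10-28: days since 2066-01-01 inclusive = 301, zero-padded to 301.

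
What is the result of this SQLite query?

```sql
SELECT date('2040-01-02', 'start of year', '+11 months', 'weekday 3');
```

`start of year` rewinds 2040-01-02 to 2040-01-01.
Adding +11 months to 2040-01-01 gives 2040-12-01.
`weekday 3` advances to the next Wednesday; 2040-12-01 is a Saturday, so it moves forward to 2040-12-05.

2040-12-05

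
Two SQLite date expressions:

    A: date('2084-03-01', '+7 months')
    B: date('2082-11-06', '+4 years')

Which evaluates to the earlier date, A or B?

A = 2084-10-01.
B = 2086-11-06.
A is earlier.

A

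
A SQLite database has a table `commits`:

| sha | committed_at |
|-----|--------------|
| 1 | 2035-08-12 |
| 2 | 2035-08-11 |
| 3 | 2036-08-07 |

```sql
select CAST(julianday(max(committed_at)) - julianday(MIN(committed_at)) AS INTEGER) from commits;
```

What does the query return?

MIN = 2035-08-11, MAX = 2036-08-07.
20 days remain in August 2035 after the 11th (31 − 11).
Full months from September 2035 through July 2036 contribute their day counts.
Then 7 days into August 2036.
Total: 20 + 30 + 31 + 30 + 31 + 31 + 29 + 31 + 30 + 31 + 30 + 31 + 7 = 362.

362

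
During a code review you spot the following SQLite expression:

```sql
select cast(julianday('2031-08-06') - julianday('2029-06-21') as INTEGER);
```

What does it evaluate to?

9 days remain in June 2029 after the 21st (30 − 21).
Full months from July 2029 through July 2031 contribute their day counts.
Then 6 days into August 2031.
Total: 9 + 31 + 31 + 30 + 31 + 30 + 31 + 31 + 28 + 31 + 30 + 31 + 30 + 31 + 31 + 30 + 31 + 30 + 31 + 31 + 28 + 31 + 30 + 31 + 30 + 31 + 6 = 776.

776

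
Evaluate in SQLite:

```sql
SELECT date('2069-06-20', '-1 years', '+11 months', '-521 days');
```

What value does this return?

2067-12-16

Adding -1 year to 2069-06-20 gives 2068-06-20.
Adding +11 months to 2068-06-20 gives 2069-05-20.
Applying '-521 days' to 2069-05-20: counting 521 days back gives 2067-12-16.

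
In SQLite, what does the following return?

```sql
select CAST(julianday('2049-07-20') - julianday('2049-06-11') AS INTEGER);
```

39

19 days remain in June 2049 after the 11th (30 − 11).
Then 20 days into July 2049.
Total: 19 + 20 = 39.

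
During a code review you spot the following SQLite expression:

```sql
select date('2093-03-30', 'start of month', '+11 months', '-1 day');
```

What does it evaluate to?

`start of month` rewinds 2093-03-30 to 2093-03-01.
Adding +11 months to 2093-03-01 gives 2094-02-01.
Going back 1 day from 2094-02-01 reaches 2094-01-31 (last day of January, 31 days).

2094-01-31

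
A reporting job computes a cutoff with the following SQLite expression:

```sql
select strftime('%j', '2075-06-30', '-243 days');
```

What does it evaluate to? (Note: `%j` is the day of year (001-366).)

First apply '-243 days': 2075-06-30 → 2074-10-30.
Day-of-year for 2074-10-30: days since 2074-01-01 inclusive = 303, zero-padded to 303.

303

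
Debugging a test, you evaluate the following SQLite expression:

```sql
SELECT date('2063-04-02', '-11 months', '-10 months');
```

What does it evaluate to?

Adding -11 months to 2063-04-02 gives 2062-05-02.
Adding -10 months to 2062-05-02 gives 2061-07-02.

2061-07-02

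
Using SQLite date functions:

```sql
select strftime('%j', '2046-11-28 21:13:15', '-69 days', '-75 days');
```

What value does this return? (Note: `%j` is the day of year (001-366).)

188

First apply '-69 days', '-75 days': 2046-11-28 21:13:15 → 2046-07-07 21:13:15.
Day-of-year for 2046-07-07: days since 2046-01-01 inclusive = 188, zero-padded to 188.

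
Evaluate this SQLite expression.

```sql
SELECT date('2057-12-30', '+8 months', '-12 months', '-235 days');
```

Adding +8 months to 2057-12-30 gives 2058-08-30.
Adding -12 months to 2058-08-30 gives 2057-08-30.
Applying '-235 days' to 2057-08-30: counting 235 days back gives 2057-01-07.

2057-01-07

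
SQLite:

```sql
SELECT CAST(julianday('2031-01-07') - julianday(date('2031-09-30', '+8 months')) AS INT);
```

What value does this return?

-509

Adding +8 months to 2031-09-30 gives 2032-05-30.
24 days remain in January 2031 after the 7th (31 − 7).
Full months from February 2031 through April 2032 contribute their day counts.
Then 30 days into May 2032.
Total: 24 + 28 + 31 + 30 + 31 + 30 + 31 + 31 + 30 + 31 + 30 + 31 + 31 + 29 + 31 + 30 + 30 = 509.
The subtraction is earlier − later, so the result is −509 → -509.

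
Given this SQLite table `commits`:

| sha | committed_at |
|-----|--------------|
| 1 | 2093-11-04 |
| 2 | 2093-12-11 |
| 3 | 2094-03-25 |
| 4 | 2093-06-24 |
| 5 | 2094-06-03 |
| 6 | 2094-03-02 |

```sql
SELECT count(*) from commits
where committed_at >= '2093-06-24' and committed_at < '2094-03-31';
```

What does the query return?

Rows in [2093-06-24, 2094-03-31): 2093-11-04, 2093-12-11, 2094-03-25, 2093-06-24, 2094-03-02 → 5 rows.

5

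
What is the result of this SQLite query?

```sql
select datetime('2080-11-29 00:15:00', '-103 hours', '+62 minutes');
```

-103 hours from 2080-11-29 00:15:00 is 2080-11-24 17:15:00 (crosses midnight).
62 minutes = 1h 2m; +62 minutes from 2080-11-24 17:15:00 is 2080-11-24 18:17:00.

2080-11-24 18:17:00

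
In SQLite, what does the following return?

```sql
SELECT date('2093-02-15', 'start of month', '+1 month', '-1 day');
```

2093-02-28

`start of month` rewinds 2093-02-15 to 2093-02-01.
Adding +1 month to 2093-02-01 gives 2093-03-01.
Going back 1 day from 2093-03-01 reaches 2093-02-28 (last day of February, 28 days).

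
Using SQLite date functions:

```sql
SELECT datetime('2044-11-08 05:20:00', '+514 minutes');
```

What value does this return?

514 minutes = 8h 34m; +514 minutes from 2044-11-08 05:20:00 is 2044-11-08 13:54:00.

2044-11-08 13:54:00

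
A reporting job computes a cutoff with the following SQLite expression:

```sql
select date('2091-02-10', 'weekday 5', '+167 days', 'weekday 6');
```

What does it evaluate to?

2091-08-04

`weekday 5` advances to the next Friday; 2091-02-10 is a Saturday, so it moves forward to 2091-02-16.
Applying '+167 days' to 2091-02-16: counting 167 days forward gives 2091-08-02.
`weekday 6` advances to the next Saturday; 2091-08-02 is a Thursday, so it moves forward to 2091-08-04.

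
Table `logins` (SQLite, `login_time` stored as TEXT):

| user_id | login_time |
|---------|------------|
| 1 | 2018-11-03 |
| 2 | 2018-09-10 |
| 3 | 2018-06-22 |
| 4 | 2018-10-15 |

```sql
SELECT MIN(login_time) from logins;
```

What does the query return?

MIN over {2018-06-22, 2018-09-10, 2018-10-15, 2018-11-03}.

2018-06-22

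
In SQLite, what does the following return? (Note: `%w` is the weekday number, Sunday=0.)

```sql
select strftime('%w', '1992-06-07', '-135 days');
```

5

First apply '-135 days': 1992-06-07 → 1992-01-24.
1992-01-24 is a Friday; with Sunday=0 that is 5.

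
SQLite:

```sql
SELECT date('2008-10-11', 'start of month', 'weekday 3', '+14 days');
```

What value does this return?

2008-10-15

`start of month` rewinds 2008-10-11 to 2008-10-01.
`weekday 3` advances to the next Wednesday; 2008-10-01 is already a Wednesday, so it stays at 2008-10-01.
Advancing 14 more days within October lands on 2008-10-15.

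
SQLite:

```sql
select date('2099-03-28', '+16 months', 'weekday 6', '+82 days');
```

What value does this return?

Adding +16 months to 2099-03-28 gives 2100-07-28.
`weekday 6` advances to the next Saturday; 2100-07-28 is a Wednesday, so it moves forward to 2100-07-31.
Applying '+82 days' to 2100-07-31: counting 82 days forward gives 2100-10-21.

2100-10-21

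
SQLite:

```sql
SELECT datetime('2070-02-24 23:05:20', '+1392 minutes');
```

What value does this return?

1392 minutes = 23h 12m; +1392 minutes from 2070-02-24 23:05:20 is 2070-02-25 22:17:20 (crosses midnight).

2070-02-25 22:17:20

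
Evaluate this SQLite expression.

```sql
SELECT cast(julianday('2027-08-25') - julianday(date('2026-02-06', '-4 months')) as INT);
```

Adding -4 months to 2026-02-06 gives 2025-10-06.
25 days remain in October 2025 after the 6th (31 − 6).
Full months from November 2025 through July 2027 contribute their day counts.
Then 25 days into August 2027.
Total: 25 + 30 + 31 + 31 + 28 + 31 + 30 + 31 + 30 + 31 + 31 + 30 + 31 + 30 + 31 + 31 + 28 + 31 + 30 + 31 + 30 + 31 + 25 = 688.

688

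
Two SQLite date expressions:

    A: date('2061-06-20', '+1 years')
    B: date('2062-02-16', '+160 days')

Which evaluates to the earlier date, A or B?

A = 2062-06-20.
B = 2062-07-26.
A is earlier.

A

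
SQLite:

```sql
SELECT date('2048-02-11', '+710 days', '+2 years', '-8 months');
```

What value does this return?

2051-05-21

Applying '+710 days' to 2048-02-11: counting 710 days forward gives 2050-01-21.
Adding +2 years to 2050-01-21 gives 2052-01-21.
Adding -8 months to 2052-01-21 gives 2051-05-21.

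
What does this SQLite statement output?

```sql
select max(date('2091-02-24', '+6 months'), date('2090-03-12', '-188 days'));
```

2091-08-24

date('2091-02-24', '+6 months') → 2091-08-24.
date('2090-03-12', '-188 days') → 2089-09-05.
Later of the two is 2091-08-24.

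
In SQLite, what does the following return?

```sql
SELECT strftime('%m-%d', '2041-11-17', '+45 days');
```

01-01

First apply '+45 days': 2041-11-17 → 2042-01-01.
`%m-%d` extracts the month-day: 01-01.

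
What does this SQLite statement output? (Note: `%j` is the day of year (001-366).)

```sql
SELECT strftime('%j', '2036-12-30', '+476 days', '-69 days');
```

First apply '+476 days', '-69 days': 2036-12-30 → 2038-02-10.
Day-of-year for 2038-02-10: days since 2038-01-01 inclusive = 41, zero-padded to 041.

041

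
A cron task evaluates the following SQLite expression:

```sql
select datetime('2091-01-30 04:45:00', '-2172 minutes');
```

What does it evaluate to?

2172 minutes = 36h 12m; -2172 minutes from 2091-01-30 04:45:00 is 2091-01-28 16:33:00 (crosses midnight).

2091-01-28 16:33:00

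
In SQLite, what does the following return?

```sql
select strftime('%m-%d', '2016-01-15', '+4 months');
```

05-15

First apply '+4 months': 2016-01-15 → 2016-05-15.
`%m-%d` extracts the month-day: 05-15.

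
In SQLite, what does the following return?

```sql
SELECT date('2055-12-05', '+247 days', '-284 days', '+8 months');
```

2056-06-29

Applying '+247 days' to 2055-12-05: counting 247 days forward gives 2056-08-08.
Applying '-284 days' to 2056-08-08: counting 284 days back gives 2055-10-29.
Adding +8 months to 2055-10-29 gives 2056-06-29.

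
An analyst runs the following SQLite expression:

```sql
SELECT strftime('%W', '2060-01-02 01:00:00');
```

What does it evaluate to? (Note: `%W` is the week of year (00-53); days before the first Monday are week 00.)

2060-01-02 is a Friday. SQLite's %W counts Mondays since the year started; the result is 00.

00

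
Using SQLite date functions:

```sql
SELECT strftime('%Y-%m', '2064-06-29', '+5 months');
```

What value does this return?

First apply '+5 months': 2064-06-29 → 2064-11-29.
`%Y-%m` extracts the year-month: 2064-11.

2064-11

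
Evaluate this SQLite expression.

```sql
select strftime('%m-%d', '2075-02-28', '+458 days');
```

First apply '+458 days': 2075-02-28 → 2076-05-31.
`%m-%d` extracts the month-day: 05-31.

05-31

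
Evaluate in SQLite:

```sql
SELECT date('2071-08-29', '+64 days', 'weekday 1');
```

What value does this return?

Applying '+64 days' to 2071-08-29: counting 64 days forward gives 2071-11-01.
`weekday 1` advances to the next Monday; 2071-11-01 is a Sunday, so it moves forward to 2071-11-02.

2071-11-02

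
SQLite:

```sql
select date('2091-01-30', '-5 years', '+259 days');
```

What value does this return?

2086-10-16

Adding -5 years to 2091-01-30 gives 2086-01-30.
Applying '+259 days' to 2086-01-30: counting 259 days forward gives 2086-10-16.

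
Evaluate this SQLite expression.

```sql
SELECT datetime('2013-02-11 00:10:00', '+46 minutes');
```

2013-02-11 00:56:00

+46 minutes from 2013-02-11 00:10:00 is 2013-02-11 00:56:00.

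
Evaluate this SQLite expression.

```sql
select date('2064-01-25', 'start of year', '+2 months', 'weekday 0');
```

`start of year` rewinds 2064-01-25 to 2064-01-01.
Adding +2 months to 2064-01-01 gives 2064-03-01.
`weekday 0` advances to the next Sunday; 2064-03-01 is a Saturday, so it moves forward to 2064-03-02.

2064-03-02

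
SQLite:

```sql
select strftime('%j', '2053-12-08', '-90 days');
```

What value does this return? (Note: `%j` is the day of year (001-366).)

252

First apply '-90 days': 2053-12-08 → 2053-09-09.
Day-of-year for 2053-09-09: days since 2053-01-01 inclusive = 252, zero-padded to 252.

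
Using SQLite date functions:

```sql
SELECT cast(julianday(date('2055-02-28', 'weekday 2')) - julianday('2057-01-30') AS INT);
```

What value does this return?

-700

`weekday 2` advances to the next Tuesday; 2055-02-28 is a Sunday, so it moves forward to 2055-03-02.
29 days remain in March 2055 after the 2nd (31 − 2).
Full months from April 2055 through December 2056 contribute their day counts.
Then 30 days into January 2057.
Total: 29 + 30 + 31 + 30 + 31 + 31 + 30 + 31 + 30 + 31 + 31 + 29 + 31 + 30 + 31 + 30 + 31 + 31 + 30 + 31 + 30 + 31 + 30 = 700.
The subtraction is earlier − later, so the result is −700 → -700.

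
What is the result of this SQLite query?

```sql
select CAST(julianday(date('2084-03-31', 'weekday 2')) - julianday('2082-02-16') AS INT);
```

`weekday 2` advances to the next Tuesday; 2084-03-31 is a Friday, so it moves forward to 2084-04-04.
12 days remain in February 2082 after the 16th (28 − 16).
Full months from March 2082 through March 2084 contribute their day counts.
Then 4 days into April 2084.
Total: 12 + 31 + 30 + 31 + 30 + 31 + 31 + 30 + 31 + 30 + 31 + 31 + 28 + 31 + 30 + 31 + 30 + 31 + 31 + 30 + 31 + 30 + 31 + 31 + 29 + 31 + 4 = 778.

778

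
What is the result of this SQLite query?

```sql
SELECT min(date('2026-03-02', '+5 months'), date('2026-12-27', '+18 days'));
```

2026-08-02

date('2026-03-02', '+5 months') → 2026-08-02.
date('2026-12-27', '+18 days') → 2027-01-14.
Earlier of the two is 2026-08-02.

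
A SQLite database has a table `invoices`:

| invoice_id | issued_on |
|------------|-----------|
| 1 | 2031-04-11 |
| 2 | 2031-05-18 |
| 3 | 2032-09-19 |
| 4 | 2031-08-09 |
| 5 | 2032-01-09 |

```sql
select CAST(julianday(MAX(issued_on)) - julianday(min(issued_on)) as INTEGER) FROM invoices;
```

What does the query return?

MIN = 2031-04-11, MAX = 2032-09-19.
19 days remain in April 2031 after the 11th (30 − 11).
Full months from May 2031 through August 2032 contribute their day counts.
Then 19 days into September 2032.
Total: 19 + 31 + 30 + 31 + 31 + 30 + 31 + 30 + 31 + 31 + 29 + 31 + 30 + 31 + 30 + 31 + 31 + 19 = 527.

527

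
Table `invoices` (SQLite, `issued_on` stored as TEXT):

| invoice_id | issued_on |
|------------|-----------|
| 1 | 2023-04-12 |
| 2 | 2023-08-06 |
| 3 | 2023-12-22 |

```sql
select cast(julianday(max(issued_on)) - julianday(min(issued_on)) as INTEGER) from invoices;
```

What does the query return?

254

MIN = 2023-04-12, MAX = 2023-12-22.
18 days remain in April 2023 after the 12th (30 − 12).
Full months from May 2023 through November 2023 contribute their day counts.
Then 22 days into December 2023.
Total: 18 + 31 + 30 + 31 + 31 + 30 + 31 + 30 + 22 = 254.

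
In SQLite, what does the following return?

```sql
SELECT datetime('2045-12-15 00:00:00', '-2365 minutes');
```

2365 minutes = 39h 25m; -2365 minutes from 2045-12-15 00:00:00 is 2045-12-13 08:35:00 (crosses midnight).

2045-12-13 08:35:00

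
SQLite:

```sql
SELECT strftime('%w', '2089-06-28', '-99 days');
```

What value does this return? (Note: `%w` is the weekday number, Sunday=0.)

1

First apply '-99 days': 2089-06-28 → 2089-03-21.
2089-03-21 is a Monday; with Sunday=0 that is 1.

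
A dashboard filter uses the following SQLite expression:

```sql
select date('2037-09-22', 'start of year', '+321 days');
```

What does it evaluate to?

`start of year` rewinds 2037-09-22 to 2037-01-01.
Applying '+321 days' to 2037-01-01: counting 321 days forward gives 2037-11-18.

2037-11-18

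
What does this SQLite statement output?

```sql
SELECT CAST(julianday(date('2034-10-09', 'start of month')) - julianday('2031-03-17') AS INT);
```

`start of month` rewinds 2034-10-09 to 2034-10-01.
14 days remain in March 2031 after the 17th (31 − 17).
Full months from April 2031 through September 2034 contribute their day counts.
Then 1 day into October 2034.
Total: 14 + 30 + 31 + 30 + 31 + 31 + 30 + 31 + 30 + 31 + 31 + 29 + 31 + 30 + 31 + 30 + 31 + 31 + 30 + 31 + 30 + 31 + 31 + 28 + 31 + 30 + 31 + 30 + 31 + 31 + 30 + 31 + 30 + 31 + 31 + 28 + 31 + 30 + 31 + 30 + 31 + 31 + 30 + 1 = 1294.

1294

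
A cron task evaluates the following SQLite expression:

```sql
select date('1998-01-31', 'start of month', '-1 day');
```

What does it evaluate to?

1997-12-31

`start of month` rewinds 1998-01-31 to 1998-01-01.
Going back 1 day from 1998-01-01 reaches 1997-12-31 (last day of December, 31 days).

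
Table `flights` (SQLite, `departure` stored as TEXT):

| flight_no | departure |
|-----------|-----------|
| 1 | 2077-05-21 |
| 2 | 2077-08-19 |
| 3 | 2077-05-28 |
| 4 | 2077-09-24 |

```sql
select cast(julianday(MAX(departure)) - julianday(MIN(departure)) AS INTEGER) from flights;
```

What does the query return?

126

MIN = 2077-05-21, MAX = 2077-09-24.
10 days remain in May 2077 after the 21st (31 − 21).
June 2077: 30 days.
July 2077: 31 days.
August 2077: 31 days.
Then 24 days into September 2077.
Total: 10 + 30 + 31 + 31 + 24 = 126.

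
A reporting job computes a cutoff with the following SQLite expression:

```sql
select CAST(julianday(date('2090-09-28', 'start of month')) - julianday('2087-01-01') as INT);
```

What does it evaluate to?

`start of month` rewinds 2090-09-28 to 2090-09-01.
30 days remain in January 2087 after the 1st (31 − 1).
Full months from February 2087 through August 2090 contribute their day counts.
Then 1 day into September 2090.
Total: 30 + 28 + 31 + 30 + 31 + 30 + 31 + 31 + 30 + 31 + 30 + 31 + 31 + 29 + 31 + 30 + 31 + 30 + 31 + 31 + 30 + 31 + 30 + 31 + 31 + 28 + 31 + 30 + 31 + 30 + 31 + 31 + 30 + 31 + 30 + 31 + 31 + 28 + 31 + 30 + 31 + 30 + 31 + 31 + 1 = 1339.

1339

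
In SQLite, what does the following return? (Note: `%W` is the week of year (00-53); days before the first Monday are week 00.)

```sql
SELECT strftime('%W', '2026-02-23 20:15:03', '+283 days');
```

48

First apply '+283 days': 2026-02-23 20:15:03 → 2026-12-03 20:15:03.
2026-12-03 is a Thursday. SQLite's %W counts Mondays since the year started; the result is 48.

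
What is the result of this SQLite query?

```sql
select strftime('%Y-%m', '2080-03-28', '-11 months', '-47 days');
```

First apply '-11 months', '-47 days': 2080-03-28 → 2079-03-12.
`%Y-%m` extracts the year-month: 2079-03.

2079-03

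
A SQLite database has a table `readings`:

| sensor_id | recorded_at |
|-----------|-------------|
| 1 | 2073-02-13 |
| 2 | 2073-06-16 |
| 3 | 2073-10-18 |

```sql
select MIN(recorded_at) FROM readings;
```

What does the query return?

MIN over {2073-02-13, 2073-06-16, 2073-10-18}.

2073-02-13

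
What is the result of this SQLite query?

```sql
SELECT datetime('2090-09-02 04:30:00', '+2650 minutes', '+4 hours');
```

2650 minutes = 44h 10m; +2650 minutes from 2090-09-02 04:30:00 is 2090-09-04 00:40:00 (crosses midnight).
+4 hours from 2090-09-04 00:40:00 is 2090-09-04 04:40:00.

2090-09-04 04:40:00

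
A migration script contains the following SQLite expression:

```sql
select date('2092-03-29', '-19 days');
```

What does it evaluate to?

2092-03-10

Going back 19 days within March lands on 2092-03-10.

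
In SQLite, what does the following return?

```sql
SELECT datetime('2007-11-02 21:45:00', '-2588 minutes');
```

2588 minutes = 43h 8m; -2588 minutes from 2007-11-02 21:45:00 is 2007-11-01 02:37:00 (crosses midnight).

2007-11-01 02:37:00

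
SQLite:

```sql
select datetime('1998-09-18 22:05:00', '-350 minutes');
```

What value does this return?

1998-09-18 16:15:00

350 minutes = 5h 50m; -350 minutes from 1998-09-18 22:05:00 is 1998-09-18 16:15:00.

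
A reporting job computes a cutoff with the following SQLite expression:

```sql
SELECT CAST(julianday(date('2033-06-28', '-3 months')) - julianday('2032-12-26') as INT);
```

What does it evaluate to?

Adding -3 months to 2033-06-28 gives 2033-03-28.
5 days remain in December 2032 after the 26th (31 − 26).
January 2033: 31 days.
February 2033: 28 days.
Then 28 days into March 2033.
Total: 5 + 31 + 28 + 28 = 92.

92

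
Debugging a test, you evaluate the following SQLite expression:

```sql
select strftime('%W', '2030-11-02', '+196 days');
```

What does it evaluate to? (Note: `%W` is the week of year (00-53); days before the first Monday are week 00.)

19

First apply '+196 days': 2030-11-02 → 2031-05-17.
2031-05-17 is a Saturday. SQLite's %W counts Mondays since the year started; the result is 19.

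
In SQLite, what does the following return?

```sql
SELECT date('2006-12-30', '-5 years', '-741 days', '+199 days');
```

2000-07-06

Adding -5 years to 2006-12-30 gives 2001-12-30.
Applying '-741 days' to 2001-12-30: counting 741 days back gives 1999-12-20.
Applying '+199 days' to 1999-12-20: counting 199 days forward gives 2000-07-06.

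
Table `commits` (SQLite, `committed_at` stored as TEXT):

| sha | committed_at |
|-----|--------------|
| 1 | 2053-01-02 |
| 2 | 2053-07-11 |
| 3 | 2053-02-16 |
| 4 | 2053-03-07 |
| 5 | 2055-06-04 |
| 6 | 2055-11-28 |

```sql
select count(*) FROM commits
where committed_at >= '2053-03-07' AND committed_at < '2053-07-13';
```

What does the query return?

Rows in [2053-03-07, 2053-07-13): 2053-07-11, 2053-03-07 → 2 rows.

2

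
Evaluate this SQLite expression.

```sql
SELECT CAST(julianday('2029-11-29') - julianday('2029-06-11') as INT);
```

19 days remain in June 2029 after the 11th (30 − 11).
July 2029: 31 days.
August 2029: 31 days.
September 2029: 30 days.
October 2029: 31 days.
Then 29 days into November 2029.
Total: 19 + 31 + 31 + 30 + 31 + 29 = 171.

171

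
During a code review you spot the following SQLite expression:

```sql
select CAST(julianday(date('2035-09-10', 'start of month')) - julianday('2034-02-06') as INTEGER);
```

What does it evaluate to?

572

`start of month` rewinds 2035-09-10 to 2035-09-01.
22 days remain in February 2034 after the 6th (28 − 6).
Full months from March 2034 through August 2035 contribute their day counts.
Then 1 day into September 2035.
Total: 22 + 31 + 30 + 31 + 30 + 31 + 31 + 30 + 31 + 30 + 31 + 31 + 28 + 31 + 30 + 31 + 30 + 31 + 31 + 1 = 572.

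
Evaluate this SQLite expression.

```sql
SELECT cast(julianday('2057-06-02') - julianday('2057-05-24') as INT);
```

9

7 days remain in May 2057 after the 24th (31 − 24).
Then 2 days into June 2057.
Total: 7 + 2 = 9.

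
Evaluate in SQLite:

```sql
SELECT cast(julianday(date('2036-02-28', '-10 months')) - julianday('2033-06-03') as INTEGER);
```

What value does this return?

694

Adding -10 months to 2036-02-28 gives 2035-04-28.
27 days remain in June 2033 after the 3rd (30 − 3).
Full months from July 2033 through March 2035 contribute their day counts.
Then 28 days into April 2035.
Total: 27 + 31 + 31 + 30 + 31 + 30 + 31 + 31 + 28 + 31 + 30 + 31 + 30 + 31 + 31 + 30 + 31 + 30 + 31 + 31 + 28 + 31 + 28 = 694.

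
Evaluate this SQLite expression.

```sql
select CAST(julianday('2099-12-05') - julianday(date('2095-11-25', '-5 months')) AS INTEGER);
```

1624

Adding -5 months to 2095-11-25 gives 2095-06-25.
5 days remain in June 2095 after the 25th (30 − 25).
Full months from July 2095 through November 2099 contribute their day counts.
Then 5 days into December 2099.
Total: 5 + 31 + 31 + 30 + 31 + 30 + 31 + 31 + 29 + 31 + 30 + 31 + 30 + 31 + 31 + 30 + 31 + 30 + 31 + 31 + 28 + 31 + 30 + 31 + 30 + 31 + 31 + 30 + 31 + 30 + 31 + 31 + 28 + 31 + 30 + 31 + 30 + 31 + 31 + 30 + 31 + 30 + 31 + 31 + 28 + 31 + 30 + 31 + 30 + 31 + 31 + 30 + 31 + 30 + 5 = 1624.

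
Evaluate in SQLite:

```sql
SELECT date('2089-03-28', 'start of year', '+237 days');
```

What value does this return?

`start of year` rewinds 2089-03-28 to 2089-01-01.
Applying '+237 days' to 2089-01-01: counting 237 days forward gives 2089-08-26.

2089-08-26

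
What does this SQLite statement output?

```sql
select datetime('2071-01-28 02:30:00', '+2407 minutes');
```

2407 minutes = 40h 7m; +2407 minutes from 2071-01-28 02:30:00 is 2071-01-29 18:37:00 (crosses midnight).

2071-01-29 18:37:00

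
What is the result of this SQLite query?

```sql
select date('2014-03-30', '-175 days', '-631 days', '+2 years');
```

2014-01-14

Applying '-175 days' to 2014-03-30: counting 175 days back gives 2013-10-06.
Applying '-631 days' to 2013-10-06: counting 631 days back gives 2012-01-14.
Adding +2 years to 2012-01-14 gives 2014-01-14.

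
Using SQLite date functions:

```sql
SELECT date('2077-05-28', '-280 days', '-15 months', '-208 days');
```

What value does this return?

2074-10-25

Applying '-280 days' to 2077-05-28: counting 280 days back gives 2076-08-21.
Adding -15 months to 2076-08-21 gives 2075-05-21.
Applying '-208 days' to 2075-05-21: counting 208 days back gives 2074-10-25.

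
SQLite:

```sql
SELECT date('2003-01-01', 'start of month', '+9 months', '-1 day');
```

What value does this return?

`start of month` rewinds 2003-01-01 to 2003-01-01.
Adding +9 months to 2003-01-01 gives 2003-10-01.
Going back 1 day from 2003-10-01 reaches 2003-09-30 (last day of September, 30 days).

2003-09-30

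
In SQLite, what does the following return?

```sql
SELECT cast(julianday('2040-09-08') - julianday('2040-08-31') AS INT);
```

0 days remain in August 2040 after the 31st (31 − 31).
Then 8 days into September 2040.
Total: 0 + 8 = 8.

8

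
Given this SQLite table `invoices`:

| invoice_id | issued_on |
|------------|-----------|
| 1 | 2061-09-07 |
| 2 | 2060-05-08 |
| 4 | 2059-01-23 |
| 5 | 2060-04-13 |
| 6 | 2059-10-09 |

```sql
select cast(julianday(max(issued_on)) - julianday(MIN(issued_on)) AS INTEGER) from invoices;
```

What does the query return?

MIN = 2059-01-23, MAX = 2061-09-07.
8 days remain in January 2059 after the 23rd (31 − 23).
Full months from February 2059 through August 2061 contribute their day counts.
Then 7 days into September 2061.
Total: 8 + 28 + 31 + 30 + 31 + 30 + 31 + 31 + 30 + 31 + 30 + 31 + 31 + 29 + 31 + 30 + 31 + 30 + 31 + 31 + 30 + 31 + 30 + 31 + 31 + 28 + 31 + 30 + 31 + 30 + 31 + 31 + 7 = 958.

958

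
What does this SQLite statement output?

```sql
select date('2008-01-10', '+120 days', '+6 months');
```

2008-11-09

Applying '+120 days' to 2008-01-10: counting 120 days forward gives 2008-05-09.
Adding +6 months to 2008-05-09 gives 2008-11-09.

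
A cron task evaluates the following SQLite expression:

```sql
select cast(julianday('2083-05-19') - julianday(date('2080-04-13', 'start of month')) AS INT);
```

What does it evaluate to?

`start of month` rewinds 2080-04-13 to 2080-04-01.
29 days remain in April 2080 after the 1st (30 − 1).
Full months from May 2080 through April 2083 contribute their day counts.
Then 19 days into May 2083.
Total: 29 + 31 + 30 + 31 + 31 + 30 + 31 + 30 + 31 + 31 + 28 + 31 + 30 + 31 + 30 + 31 + 31 + 30 + 31 + 30 + 31 + 31 + 28 + 31 + 30 + 31 + 30 + 31 + 31 + 30 + 31 + 30 + 31 + 31 + 28 + 31 + 30 + 19 = 1143.

1143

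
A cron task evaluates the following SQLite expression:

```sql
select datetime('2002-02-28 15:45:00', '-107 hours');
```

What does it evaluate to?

-107 hours from 2002-02-28 15:45:00 is 2002-02-24 04:45:00 (crosses midnight).

2002-02-24 04:45:00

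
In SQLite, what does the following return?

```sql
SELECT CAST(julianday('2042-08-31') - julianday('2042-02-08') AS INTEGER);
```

204

20 days remain in February 2042 after the 8th (28 − 8).
March 2042: 31 days.
April 2042: 30 days.
May 2042: 31 days.
June 2042: 30 days.
July 2042: 31 days.
Then 31 days into August 2042.
Total: 20 + 31 + 30 + 31 + 30 + 31 + 31 = 204.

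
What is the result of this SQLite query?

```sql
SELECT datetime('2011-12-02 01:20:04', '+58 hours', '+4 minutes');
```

+58 hours from 2011-12-02 01:20:04 is 2011-12-04 11:20:04 (crosses midnight).
+4 minutes from 2011-12-04 11:20:04 is 2011-12-04 11:24:04.

2011-12-04 11:24:04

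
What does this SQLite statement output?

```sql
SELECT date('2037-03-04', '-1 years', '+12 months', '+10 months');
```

Adding -1 year to 2037-03-04 gives 2036-03-04.
Adding +12 months to 2036-03-04 gives 2037-03-04.
Adding +10 months to 2037-03-04 gives 2038-01-04.

2038-01-04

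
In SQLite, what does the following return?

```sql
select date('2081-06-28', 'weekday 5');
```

2081-07-04

`weekday 5` advances to the next Friday; 2081-06-28 is a Saturday, so it moves forward to 2081-07-04.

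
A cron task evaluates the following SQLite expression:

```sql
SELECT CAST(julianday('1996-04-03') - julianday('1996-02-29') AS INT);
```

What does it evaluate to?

34

0 days remain in February 1996 after the 29th (29 − 29).
March 1996: 31 days.
Then 3 days into April 1996.
Total: 0 + 31 + 3 = 34.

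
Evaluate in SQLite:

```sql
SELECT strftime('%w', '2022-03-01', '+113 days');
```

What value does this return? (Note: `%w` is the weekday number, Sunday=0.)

3

First apply '+113 days': 2022-03-01 → 2022-06-22.
2022-06-22 is a Wednesday; with Sunday=0 that is 3.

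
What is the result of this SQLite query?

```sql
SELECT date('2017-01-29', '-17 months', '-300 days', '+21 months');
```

2016-08-02

Adding -17 months to 2017-01-29 gives 2015-08-29.
Applying '-300 days' to 2015-08-29: counting 300 days back gives 2014-11-02.
Adding +21 months to 2014-11-02 gives 2016-08-02.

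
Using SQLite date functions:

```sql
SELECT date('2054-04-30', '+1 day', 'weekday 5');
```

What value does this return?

April 2054 has 30 days; 0 remain after the 30th, so 1 days reach 2054-05-01.
`weekday 5` advances to the next Friday; 2054-05-01 is already a Friday, so it stays at 2054-05-01.

2054-05-01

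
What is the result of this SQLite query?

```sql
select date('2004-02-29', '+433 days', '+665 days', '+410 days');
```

2008-04-16

Applying '+433 days' to 2004-02-29: counting 433 days forward gives 2005-05-07.
Applying '+665 days' to 2005-05-07: counting 665 days forward gives 2007-03-03.
Applying '+410 days' to 2007-03-03: counting 410 days forward gives 2008-04-16.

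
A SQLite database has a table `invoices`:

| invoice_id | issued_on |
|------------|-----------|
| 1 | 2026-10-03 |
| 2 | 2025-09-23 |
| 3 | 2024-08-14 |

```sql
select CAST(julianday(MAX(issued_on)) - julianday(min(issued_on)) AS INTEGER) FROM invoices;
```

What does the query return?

780

MIN = 2024-08-14, MAX = 2026-10-03.
17 days remain in August 2024 after the 14th (31 − 14).
Full months from September 2024 through September 2026 contribute their day counts.
Then 3 days into October 2026.
Total: 17 + 30 + 31 + 30 + 31 + 31 + 28 + 31 + 30 + 31 + 30 + 31 + 31 + 30 + 31 + 30 + 31 + 31 + 28 + 31 + 30 + 31 + 30 + 31 + 31 + 30 + 3 = 780.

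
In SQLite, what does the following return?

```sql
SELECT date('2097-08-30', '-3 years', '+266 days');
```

2095-05-23

Adding -3 years to 2097-08-30 gives 2094-08-30.
Applying '+266 days' to 2094-08-30: counting 266 days forward gives 2095-05-23.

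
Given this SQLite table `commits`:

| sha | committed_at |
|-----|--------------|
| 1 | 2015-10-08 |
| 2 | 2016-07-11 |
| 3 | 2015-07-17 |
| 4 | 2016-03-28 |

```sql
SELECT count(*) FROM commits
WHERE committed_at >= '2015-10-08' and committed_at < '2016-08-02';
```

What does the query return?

Rows in [2015-10-08, 2016-08-02): 2015-10-08, 2016-07-11, 2016-03-28 → 3 rows.

3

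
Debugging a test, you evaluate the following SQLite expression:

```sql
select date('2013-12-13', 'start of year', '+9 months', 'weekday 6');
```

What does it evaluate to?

2013-10-05

`start of year` rewinds 2013-12-13 to 2013-01-01.
Adding +9 months to 2013-01-01 gives 2013-10-01.
`weekday 6` advances to the next Saturday; 2013-10-01 is a Tuesday, so it moves forward to 2013-10-05.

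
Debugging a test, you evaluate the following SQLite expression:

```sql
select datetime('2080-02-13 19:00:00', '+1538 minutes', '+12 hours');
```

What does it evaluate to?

2080-02-15 08:38:00

1538 minutes = 25h 38m; +1538 minutes from 2080-02-13 19:00:00 is 2080-02-14 20:38:00 (crosses midnight).
+12 hours from 2080-02-14 20:38:00 is 2080-02-15 08:38:00 (crosses midnight).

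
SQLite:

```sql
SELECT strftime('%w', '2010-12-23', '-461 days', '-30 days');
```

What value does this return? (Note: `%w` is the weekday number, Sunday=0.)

3

First apply '-461 days', '-30 days': 2010-12-23 → 2009-08-19.
2009-08-19 is a Wednesday; with Sunday=0 that is 3.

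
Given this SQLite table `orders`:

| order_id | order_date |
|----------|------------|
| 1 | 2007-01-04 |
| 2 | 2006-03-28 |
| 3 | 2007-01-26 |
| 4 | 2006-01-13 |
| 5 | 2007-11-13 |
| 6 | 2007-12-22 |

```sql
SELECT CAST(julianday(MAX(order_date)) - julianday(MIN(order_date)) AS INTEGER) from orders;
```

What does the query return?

MIN = 2006-01-13, MAX = 2007-12-22.
18 days remain in January 2006 after the 13th (31 − 13).
Full months from February 2006 through November 2007 contribute their day counts.
Then 22 days into December 2007.
Total: 18 + 28 + 31 + 30 + 31 + 30 + 31 + 31 + 30 + 31 + 30 + 31 + 31 + 28 + 31 + 30 + 31 + 30 + 31 + 31 + 30 + 31 + 30 + 22 = 708.

708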